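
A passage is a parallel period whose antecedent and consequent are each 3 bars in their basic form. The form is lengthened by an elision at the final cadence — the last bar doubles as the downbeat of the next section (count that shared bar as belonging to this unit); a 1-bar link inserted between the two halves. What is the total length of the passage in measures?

Basic parallel period: 3 + 3 = 6 bars.
6 (basic form) + 1 (link) = 7.
The elision shares a bar with the next section but does not change this unit's count.

7 measures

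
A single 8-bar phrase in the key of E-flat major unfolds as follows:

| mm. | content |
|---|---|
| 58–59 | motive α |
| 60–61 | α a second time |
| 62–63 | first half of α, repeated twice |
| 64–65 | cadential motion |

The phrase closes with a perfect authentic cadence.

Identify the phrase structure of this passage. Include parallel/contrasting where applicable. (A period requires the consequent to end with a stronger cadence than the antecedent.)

sentence

Basic idea (mm. 58–59) + its repetition (measures 60–61) form the presentation; fragmentation and cadence (measures 62-65) form the continuation — the 8-bar whole is a sentence.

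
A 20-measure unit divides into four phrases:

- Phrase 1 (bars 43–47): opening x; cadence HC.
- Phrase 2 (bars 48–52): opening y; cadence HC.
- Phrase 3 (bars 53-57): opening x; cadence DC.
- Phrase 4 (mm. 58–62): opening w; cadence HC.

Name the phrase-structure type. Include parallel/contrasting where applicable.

Phrase 4 ends with a half cadence, no stronger than phrase 2's half cadence, so the four phrases do not form a double period; nor do phrases 3–4 duplicate 1–2, so it is not a repeated period. With no phrase reaching a conclusive cadence, the passage is a phrase group.

phrase group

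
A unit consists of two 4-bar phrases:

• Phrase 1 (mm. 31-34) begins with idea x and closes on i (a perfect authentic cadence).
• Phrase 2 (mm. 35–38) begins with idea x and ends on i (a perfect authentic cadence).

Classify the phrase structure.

repeated phrase

Both phrases have the same opening (x) and the same cadence (perfect authentic cadence): the second is a restatement, not a consequent, so this is a repeated phrase rather than a period.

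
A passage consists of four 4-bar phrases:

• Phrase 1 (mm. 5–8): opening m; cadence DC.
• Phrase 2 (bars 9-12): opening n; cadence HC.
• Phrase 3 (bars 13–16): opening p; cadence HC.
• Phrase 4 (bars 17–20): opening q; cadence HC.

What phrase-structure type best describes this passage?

phrase group

Phrase 4 ends with a half cadence, no stronger than phrase 2's half cadence, so the four phrases do not form a double period; nor do phrases 3–4 duplicate 1–2, so it is not a repeated period. With no phrase reaching a conclusive cadence, the passage is a phrase group.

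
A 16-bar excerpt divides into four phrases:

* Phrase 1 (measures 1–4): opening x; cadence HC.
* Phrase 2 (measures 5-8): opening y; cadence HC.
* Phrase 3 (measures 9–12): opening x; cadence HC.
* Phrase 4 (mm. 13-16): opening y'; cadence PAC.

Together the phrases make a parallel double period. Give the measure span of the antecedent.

In a double period the first pair of phrases (ending half cadence) is the large antecedent and the second pair (ending perfect authentic cadence) is the large consequent; the antecedent is measures 1–8.

measures 1–8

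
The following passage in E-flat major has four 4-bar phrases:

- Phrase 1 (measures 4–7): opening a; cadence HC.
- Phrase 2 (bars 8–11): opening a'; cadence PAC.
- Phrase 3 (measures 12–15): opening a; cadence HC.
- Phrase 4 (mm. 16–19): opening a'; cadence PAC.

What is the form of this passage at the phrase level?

The cadence pattern HC–PAC–HC–PAC is weak–strong twice, and phrases 3–4 restate phrases 1–2: a period heard twice, not a double period (which would end weakly at phrase 2).

repeated period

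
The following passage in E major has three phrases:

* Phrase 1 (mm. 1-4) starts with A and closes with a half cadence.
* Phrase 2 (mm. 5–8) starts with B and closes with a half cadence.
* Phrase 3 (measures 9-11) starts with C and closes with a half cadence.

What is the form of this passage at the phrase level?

phrase group

The final phrase closes with a half cadence, which is not stronger than the preceding half cadence; the 3 phrases lack an overall antecedent–consequent design and so form a phrase group.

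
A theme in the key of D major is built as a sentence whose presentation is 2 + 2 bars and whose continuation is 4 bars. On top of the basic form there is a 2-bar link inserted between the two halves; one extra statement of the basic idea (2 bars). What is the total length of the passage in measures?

12 measures

Basic sentence: 2 + 2 + 4 = 8 bars.
8 (basic form) + 2 (link) + 2 (extra statement) = 12.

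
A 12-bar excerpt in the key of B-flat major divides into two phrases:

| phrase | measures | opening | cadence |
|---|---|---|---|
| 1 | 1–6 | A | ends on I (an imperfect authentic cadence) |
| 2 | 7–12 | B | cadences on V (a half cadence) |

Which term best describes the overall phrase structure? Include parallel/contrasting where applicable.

The second phrase closes with a half cadence, which is not stronger than the first phrase's imperfect authentic cadence; without a weak→strong cadential pair there is no antecedent–consequent relationship, so this is a phrase group rather than a period.

phrase group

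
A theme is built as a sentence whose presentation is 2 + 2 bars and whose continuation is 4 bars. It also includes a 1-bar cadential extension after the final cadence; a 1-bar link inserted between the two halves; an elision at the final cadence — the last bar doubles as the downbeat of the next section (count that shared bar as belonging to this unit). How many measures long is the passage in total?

10 measures

Basic sentence: 2 + 2 + 4 = 8 bars.
8 (basic form) + 1 (cadential extension) + 1 (link) = 10.
The elision shares a bar with the next section but does not change this unit's count.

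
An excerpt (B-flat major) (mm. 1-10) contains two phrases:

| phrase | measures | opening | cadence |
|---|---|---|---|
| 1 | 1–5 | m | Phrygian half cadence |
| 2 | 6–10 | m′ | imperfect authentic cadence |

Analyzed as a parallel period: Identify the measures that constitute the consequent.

The antecedent is the phrase ending with the weaker cadence (Phrygian half cadence, phrase 1) and the consequent the one ending more conclusively (imperfect authentic cadence, phrase 2); the consequent is measures 6–10.

measures 6–10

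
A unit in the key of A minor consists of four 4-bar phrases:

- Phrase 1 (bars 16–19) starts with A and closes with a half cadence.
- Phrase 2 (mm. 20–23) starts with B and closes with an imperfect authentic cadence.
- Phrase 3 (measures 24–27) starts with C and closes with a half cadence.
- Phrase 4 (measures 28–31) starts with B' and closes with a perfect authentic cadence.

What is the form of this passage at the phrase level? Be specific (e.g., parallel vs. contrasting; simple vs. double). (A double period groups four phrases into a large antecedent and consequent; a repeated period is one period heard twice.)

contrasting double period

Four phrases in two halves: the first half (mm. 16–23) ends with an imperfect authentic cadence, the second (bars 24-31) with a perfect authentic cadence — a large antecedent–consequent pair, i.e. a double period.
Phrase 3 begins with different material from phrase 1, making it contrasting.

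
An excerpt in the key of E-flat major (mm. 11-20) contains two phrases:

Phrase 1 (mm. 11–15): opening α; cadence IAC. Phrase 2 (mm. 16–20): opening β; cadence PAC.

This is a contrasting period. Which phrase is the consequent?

The phrase ending with the weaker cadence (imperfect authentic cadence) is the antecedent; the one ending more conclusively (perfect authentic cadence) is the consequent. The consequent is phrase 2.

phrase 2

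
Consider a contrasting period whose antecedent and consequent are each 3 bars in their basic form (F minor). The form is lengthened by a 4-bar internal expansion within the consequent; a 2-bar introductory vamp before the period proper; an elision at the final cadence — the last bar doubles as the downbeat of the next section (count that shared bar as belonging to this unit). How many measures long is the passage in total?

Basic contrasting period: 3 + 3 = 6 bars.
6 (basic form) + 4 (internal expansion) + 2 (introduction) = 12.
The elision shares a bar with the next section but does not change this unit's count.

12 measures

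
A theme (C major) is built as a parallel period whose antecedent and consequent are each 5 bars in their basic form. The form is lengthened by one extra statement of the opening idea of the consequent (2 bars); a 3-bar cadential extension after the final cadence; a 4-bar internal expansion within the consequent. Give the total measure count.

19 measures

Basic parallel period: 5 + 5 = 10 bars.
10 (basic form) + 2 (extra statement) + 3 (cadential extension) + 4 (internal expansion) = 19.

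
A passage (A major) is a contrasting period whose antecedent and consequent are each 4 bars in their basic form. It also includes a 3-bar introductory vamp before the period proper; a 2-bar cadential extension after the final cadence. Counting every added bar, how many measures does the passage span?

Basic contrasting period: 4 + 4 = 8 bars.
8 (basic form) + 3 (introduction) + 2 (cadential extension) = 13.

13 measures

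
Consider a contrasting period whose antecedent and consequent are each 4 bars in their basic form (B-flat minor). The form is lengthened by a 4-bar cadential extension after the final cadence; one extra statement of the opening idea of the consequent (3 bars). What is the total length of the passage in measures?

Basic contrasting period: 4 + 4 = 8 bars.
8 (basic form) + 4 (cadential extension) + 3 (extra statement) = 15.

15 measures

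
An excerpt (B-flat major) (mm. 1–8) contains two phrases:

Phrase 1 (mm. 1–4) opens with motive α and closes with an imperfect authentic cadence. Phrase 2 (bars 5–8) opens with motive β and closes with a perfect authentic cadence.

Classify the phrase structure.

Phrase 1 ends with an imperfect authentic cadence (weaker) and phrase 2 with a perfect authentic cadence (stronger): antecedent + consequent = a period.
The two phrases open with different material (α / β), so the period is contrasting.

contrasting period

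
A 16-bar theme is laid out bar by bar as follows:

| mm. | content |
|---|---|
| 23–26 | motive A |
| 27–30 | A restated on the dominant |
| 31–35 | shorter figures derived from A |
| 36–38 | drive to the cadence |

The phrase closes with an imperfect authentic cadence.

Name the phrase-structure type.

sentence

Basic idea (mm. 23-26) + its repetition (mm. 27-30) form the presentation; fragmentation and cadence (bars 31-38) form the continuation — the 16-bar whole is a sentence.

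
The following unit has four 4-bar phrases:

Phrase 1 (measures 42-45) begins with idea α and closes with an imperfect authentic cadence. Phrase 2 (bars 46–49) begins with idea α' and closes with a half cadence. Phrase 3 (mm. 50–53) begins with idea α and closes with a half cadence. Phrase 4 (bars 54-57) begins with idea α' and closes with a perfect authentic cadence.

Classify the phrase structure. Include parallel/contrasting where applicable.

Four phrases in two halves: the first half (mm. 42–49) ends with a half cadence, the second (mm. 50–57) with a perfect authentic cadence — a large antecedent–consequent pair, i.e. a double period.
Phrase 3 begins with the same material as phrase 1, making it parallel.

parallel double period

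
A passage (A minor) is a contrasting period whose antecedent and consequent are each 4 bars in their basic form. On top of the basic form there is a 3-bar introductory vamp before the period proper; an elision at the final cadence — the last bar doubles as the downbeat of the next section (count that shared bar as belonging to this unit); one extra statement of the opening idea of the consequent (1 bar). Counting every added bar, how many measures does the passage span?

12 measures

Basic contrasting period: 4 + 4 = 8 bars.
8 (basic form) + 3 (introduction) + 1 (extra statement) = 12.
The elision shares a bar with the next section but does not change this unit's count.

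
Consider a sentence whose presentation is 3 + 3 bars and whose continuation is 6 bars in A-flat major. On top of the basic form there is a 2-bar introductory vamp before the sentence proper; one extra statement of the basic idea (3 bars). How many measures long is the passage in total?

17 measures

Basic sentence: 3 + 3 + 6 = 12 bars.
12 (basic form) + 2 (introduction) + 3 (extra statement) = 17.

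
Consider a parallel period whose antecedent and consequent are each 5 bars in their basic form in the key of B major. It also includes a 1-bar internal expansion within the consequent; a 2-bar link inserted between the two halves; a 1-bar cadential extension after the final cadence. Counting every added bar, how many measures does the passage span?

14 measures

Basic parallel period: 5 + 5 = 10 bars.
10 (basic form) + 1 (internal expansion) + 2 (link) + 1 (cadential extension) = 14.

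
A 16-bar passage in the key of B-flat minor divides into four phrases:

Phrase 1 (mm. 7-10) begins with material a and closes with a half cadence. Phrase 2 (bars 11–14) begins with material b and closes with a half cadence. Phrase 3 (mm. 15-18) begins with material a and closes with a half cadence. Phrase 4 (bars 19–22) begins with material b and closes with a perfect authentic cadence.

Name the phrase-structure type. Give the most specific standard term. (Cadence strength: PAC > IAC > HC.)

Four phrases in two halves: the first half (bars 7–14) ends with a half cadence, the second (mm. 15–22) with a perfect authentic cadence — a large antecedent–consequent pair, i.e. a double period.
Phrase 3 begins with the same material as phrase 1, making it parallel.

parallel double period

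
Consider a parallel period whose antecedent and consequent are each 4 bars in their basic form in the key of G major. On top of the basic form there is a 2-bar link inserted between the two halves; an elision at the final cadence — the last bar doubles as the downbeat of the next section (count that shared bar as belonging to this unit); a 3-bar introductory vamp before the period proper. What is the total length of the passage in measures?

13 measures

Basic parallel period: 4 + 4 = 8 bars.
8 (basic form) + 2 (link) + 3 (introduction) = 13.
The elision shares a bar with the next section but does not change this unit's count.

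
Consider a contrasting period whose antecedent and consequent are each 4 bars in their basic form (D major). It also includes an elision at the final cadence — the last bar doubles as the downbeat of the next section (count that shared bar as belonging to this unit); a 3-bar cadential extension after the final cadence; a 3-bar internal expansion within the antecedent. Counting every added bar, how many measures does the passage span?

Basic contrasting period: 4 + 4 = 8 bars.
8 (basic form) + 3 (cadential extension) + 3 (internal expansion) = 14.
The elision shares a bar with the next section but does not change this unit's count.

14 measures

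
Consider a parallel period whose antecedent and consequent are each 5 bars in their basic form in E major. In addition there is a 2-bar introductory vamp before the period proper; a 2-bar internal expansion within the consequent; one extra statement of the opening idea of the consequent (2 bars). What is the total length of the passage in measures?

16 measures

Basic parallel period: 5 + 5 = 10 bars.
10 (basic form) + 2 (introduction) + 2 (internal expansion) + 2 (extra statement) = 16.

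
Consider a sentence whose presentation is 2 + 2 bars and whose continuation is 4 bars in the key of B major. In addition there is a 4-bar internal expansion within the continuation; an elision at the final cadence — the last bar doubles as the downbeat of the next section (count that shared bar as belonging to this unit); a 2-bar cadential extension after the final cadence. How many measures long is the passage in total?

Basic sentence: 2 + 2 + 4 = 8 bars.
8 (basic form) + 4 (internal expansion) + 2 (cadential extension) = 14.
The elision shares a bar with the next section but does not change this unit's count.

14 measures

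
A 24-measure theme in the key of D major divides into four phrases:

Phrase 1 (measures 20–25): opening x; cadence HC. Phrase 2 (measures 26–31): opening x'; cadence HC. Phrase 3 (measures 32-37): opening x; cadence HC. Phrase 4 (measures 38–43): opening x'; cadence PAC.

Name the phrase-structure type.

Four phrases in two halves: the first half (mm. 20-31) ends with a half cadence, the second (measures 32–43) with a perfect authentic cadence — a large antecedent–consequent pair, i.e. a double period.
Phrase 3 begins with the same material as phrase 1, making it parallel.

parallel double period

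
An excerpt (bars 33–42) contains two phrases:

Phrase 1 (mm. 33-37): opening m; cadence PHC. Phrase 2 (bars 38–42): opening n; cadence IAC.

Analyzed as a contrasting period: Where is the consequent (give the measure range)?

measures 38–42

The antecedent is the phrase ending with the weaker cadence (Phrygian half cadence, phrase 1) and the consequent the one ending more conclusively (imperfect authentic cadence, phrase 2); the consequent is bars 38-42.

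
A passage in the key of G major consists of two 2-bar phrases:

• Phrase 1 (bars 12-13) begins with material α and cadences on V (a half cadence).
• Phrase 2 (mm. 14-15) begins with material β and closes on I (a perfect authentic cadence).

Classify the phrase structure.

contrasting period

Phrase 1 ends with a half cadence (weaker) and phrase 2 with a perfect authentic cadence (stronger): antecedent + consequent = a period.
The two phrases open with different material (α / β), so the period is contrasting.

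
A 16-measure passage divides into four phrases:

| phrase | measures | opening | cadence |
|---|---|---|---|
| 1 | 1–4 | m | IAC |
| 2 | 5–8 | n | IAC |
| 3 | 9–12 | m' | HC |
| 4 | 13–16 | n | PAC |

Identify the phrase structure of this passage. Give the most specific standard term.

Four phrases in two halves: the first half (mm. 1-8) ends with an imperfect authentic cadence, the second (mm. 9–16) with a perfect authentic cadence — a large antecedent–consequent pair, i.e. a double period.
Phrase 3 begins with the same material as phrase 1, making it parallel.

parallel double period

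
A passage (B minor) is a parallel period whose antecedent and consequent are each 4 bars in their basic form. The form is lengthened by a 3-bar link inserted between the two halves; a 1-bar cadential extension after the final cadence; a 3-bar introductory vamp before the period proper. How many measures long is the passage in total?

Basic parallel period: 4 + 4 = 8 bars.
8 (basic form) + 3 (link) + 1 (cadential extension) + 3 (introduction) = 15.

15 measures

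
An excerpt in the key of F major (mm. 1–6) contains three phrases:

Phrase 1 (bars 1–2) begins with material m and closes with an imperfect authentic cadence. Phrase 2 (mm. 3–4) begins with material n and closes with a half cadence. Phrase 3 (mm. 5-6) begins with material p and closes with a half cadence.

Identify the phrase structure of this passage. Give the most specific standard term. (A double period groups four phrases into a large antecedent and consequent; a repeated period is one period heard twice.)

phrase group

The final phrase closes with a half cadence, which is not stronger than the preceding half cadence; the 3 phrases lack an overall antecedent–consequent design and so form a phrase group.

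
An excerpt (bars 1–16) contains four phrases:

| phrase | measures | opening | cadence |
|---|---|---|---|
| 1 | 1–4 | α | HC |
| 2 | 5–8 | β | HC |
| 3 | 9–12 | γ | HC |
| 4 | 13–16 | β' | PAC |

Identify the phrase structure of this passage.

Four phrases in two halves: the first half (measures 1–8) ends with a half cadence, the second (measures 9–16) with a perfect authentic cadence — a large antecedent–consequent pair, i.e. a double period.
Phrase 3 begins with different material from phrase 1, making it contrasting.

contrasting double period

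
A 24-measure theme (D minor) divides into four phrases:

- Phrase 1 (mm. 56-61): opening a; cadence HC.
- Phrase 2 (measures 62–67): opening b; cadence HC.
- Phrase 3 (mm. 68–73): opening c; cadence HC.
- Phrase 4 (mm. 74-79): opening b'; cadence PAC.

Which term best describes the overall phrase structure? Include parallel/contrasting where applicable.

contrasting double period

Four phrases in two halves: the first half (bars 56–67) ends with a half cadence, the second (mm. 68–79) with a perfect authentic cadence — a large antecedent–consequent pair, i.e. a double period.
Phrase 3 begins with different material from phrase 1, making it contrasting.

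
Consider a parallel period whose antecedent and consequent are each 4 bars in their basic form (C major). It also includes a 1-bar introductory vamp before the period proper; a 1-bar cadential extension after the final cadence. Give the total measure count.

10 measures

Basic parallel period: 4 + 4 = 8 bars.
8 (basic form) + 1 (introduction) + 1 (cadential extension) = 10.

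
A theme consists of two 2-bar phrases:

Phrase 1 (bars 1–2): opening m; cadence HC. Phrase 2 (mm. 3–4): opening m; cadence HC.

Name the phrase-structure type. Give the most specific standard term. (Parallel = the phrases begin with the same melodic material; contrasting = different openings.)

repeated phrase

Both phrases have the same opening (m) and the same cadence (half cadence): the second is a restatement, not a consequent, so this is a repeated phrase rather than a period.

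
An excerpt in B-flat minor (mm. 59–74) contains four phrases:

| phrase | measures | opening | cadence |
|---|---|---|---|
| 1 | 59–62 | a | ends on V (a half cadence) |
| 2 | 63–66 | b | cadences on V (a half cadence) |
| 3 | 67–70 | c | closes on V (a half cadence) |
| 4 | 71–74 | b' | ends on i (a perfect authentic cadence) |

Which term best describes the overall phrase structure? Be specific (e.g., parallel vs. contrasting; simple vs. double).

contrasting double period

Four phrases in two halves: the first half (measures 59-66) ends with a half cadence, the second (mm. 67–74) with a perfect authentic cadence — a large antecedent–consequent pair, i.e. a double period.
Phrase 3 begins with different material from phrase 1, making it contrasting.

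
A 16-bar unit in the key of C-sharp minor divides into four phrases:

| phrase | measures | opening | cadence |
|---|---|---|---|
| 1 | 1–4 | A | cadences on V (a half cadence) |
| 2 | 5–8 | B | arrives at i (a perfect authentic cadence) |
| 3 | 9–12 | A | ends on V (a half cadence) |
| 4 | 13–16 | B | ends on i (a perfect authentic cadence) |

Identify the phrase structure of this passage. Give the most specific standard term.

repeated period

The cadence pattern HC–PAC–HC–PAC is weak–strong twice, and phrases 3–4 restate phrases 1–2: a period heard twice, not a double period (which would end weakly at phrase 2).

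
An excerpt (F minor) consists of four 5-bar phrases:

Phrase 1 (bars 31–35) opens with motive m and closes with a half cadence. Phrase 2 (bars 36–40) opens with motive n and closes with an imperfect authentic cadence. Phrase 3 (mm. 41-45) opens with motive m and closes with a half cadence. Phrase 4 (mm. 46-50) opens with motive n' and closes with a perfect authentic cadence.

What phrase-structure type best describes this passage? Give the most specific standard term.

Four phrases in two halves: the first half (mm. 31-40) ends with an imperfect authentic cadence, the second (bars 41-50) with a perfect authentic cadence — a large antecedent–consequent pair, i.e. a double period.
Phrase 3 begins with the same material as phrase 1, making it parallel.

parallel double period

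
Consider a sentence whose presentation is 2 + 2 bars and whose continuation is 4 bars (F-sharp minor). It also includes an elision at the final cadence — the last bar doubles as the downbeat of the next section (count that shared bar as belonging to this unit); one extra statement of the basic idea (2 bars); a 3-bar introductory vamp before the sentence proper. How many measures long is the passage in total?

Basic sentence: 2 + 2 + 4 = 8 bars.
8 (basic form) + 2 (extra statement) + 3 (introduction) = 13.
The elision shares a bar with the next section but does not change this unit's count.

13 measures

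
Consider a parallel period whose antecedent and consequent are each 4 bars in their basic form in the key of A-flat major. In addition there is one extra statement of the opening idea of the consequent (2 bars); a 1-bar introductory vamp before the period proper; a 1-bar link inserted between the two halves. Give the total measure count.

Basic parallel period: 4 + 4 = 8 bars.
8 (basic form) + 2 (extra statement) + 1 (introduction) + 1 (link) = 12.

12 measures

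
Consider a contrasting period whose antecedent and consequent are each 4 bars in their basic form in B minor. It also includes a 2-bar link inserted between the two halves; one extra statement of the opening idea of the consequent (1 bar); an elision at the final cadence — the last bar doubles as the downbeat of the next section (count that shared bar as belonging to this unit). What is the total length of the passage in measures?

11 measures

Basic contrasting period: 4 + 4 = 8 bars.
8 (basic form) + 2 (link) + 1 (extra statement) = 11.
The elision shares a bar with the next section but does not change this unit's count.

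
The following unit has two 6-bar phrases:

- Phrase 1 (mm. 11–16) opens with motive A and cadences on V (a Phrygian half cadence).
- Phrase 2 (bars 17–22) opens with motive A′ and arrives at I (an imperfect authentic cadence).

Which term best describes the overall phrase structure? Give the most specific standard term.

parallel period

Phrase 1 ends with a Phrygian half cadence (weaker) and phrase 2 with an imperfect authentic cadence (stronger): antecedent + consequent = a period.
The two phrases open with the same material (A / A′), so the period is parallel.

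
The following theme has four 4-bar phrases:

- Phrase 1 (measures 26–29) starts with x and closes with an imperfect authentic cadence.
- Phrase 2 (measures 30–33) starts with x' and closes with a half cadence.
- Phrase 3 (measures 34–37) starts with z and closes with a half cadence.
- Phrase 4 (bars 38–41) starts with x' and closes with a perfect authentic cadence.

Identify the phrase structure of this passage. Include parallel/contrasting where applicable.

contrasting double period

Four phrases in two halves: the first half (mm. 26-33) ends with a half cadence, the second (mm. 34–41) with a perfect authentic cadence — a large antecedent–consequent pair, i.e. a double period.
Phrase 3 begins with different material from phrase 1, making it contrasting.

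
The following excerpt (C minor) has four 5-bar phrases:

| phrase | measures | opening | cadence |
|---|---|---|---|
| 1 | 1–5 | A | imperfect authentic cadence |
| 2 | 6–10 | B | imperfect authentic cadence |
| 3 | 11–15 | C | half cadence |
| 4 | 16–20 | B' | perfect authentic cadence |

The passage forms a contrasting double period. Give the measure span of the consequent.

In a double period the first pair of phrases (ending imperfect authentic cadence) is the large antecedent and the second pair (ending perfect authentic cadence) is the large consequent; the consequent is measures 11–20.

measures 11–20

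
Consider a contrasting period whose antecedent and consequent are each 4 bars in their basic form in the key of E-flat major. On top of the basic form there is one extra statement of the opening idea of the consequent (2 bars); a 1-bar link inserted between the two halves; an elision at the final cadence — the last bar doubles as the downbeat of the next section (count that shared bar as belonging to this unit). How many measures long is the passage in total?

11 measures

Basic contrasting period: 4 + 4 = 8 bars.
8 (basic form) + 2 (extra statement) + 1 (link) = 11.
The elision shares a bar with the next section but does not change this unit's count.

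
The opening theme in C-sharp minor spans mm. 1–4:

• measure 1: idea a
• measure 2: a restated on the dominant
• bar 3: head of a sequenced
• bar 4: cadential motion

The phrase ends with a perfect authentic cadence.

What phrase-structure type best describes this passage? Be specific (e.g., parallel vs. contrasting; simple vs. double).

Basic idea (m. 1) + its repetition (bar 2) form the presentation; fragmentation and cadence (mm. 3–4) form the continuation — the 4-bar whole is a sentence.

sentence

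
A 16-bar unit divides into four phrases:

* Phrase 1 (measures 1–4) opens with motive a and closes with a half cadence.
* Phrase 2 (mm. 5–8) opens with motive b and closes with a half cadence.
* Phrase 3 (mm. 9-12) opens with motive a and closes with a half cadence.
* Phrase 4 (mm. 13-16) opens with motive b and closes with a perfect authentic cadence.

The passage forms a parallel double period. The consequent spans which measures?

measures 9–16

In a double period the four phrases pair into a large antecedent (phrases 1–2, ending half cadence) and a large consequent (phrases 3–4, ending perfect authentic cadence). The consequent spans measures 9-16.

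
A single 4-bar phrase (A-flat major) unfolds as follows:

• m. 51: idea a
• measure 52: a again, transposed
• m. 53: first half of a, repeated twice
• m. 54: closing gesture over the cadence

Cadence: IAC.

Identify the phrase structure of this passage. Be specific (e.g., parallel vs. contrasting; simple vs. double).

Basic idea (m. 51) + its repetition (measure 52) form the presentation; fragmentation and cadence (bars 53–54) form the continuation — the 4-bar whole is a sentence.

sentence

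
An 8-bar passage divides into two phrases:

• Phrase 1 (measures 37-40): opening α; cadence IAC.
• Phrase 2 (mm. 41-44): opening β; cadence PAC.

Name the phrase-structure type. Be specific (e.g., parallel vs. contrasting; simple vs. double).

contrasting period

Phrase 1 ends with an imperfect authentic cadence (weaker) and phrase 2 with a perfect authentic cadence (stronger): antecedent + consequent = a period.
The two phrases open with different material (α / β), so the period is contrasting.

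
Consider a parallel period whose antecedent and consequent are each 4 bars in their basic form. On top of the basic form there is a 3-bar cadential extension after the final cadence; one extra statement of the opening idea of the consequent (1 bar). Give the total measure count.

12 measures

Basic parallel period: 4 + 4 = 8 bars.
8 (basic form) + 3 (cadential extension) + 1 (extra statement) = 12.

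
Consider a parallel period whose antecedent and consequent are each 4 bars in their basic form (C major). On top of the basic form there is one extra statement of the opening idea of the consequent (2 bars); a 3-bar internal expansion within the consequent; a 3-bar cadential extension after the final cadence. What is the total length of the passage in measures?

Basic parallel period: 4 + 4 = 8 bars.
8 (basic form) + 2 (extra statement) + 3 (internal expansion) + 3 (cadential extension) = 16.

16 measures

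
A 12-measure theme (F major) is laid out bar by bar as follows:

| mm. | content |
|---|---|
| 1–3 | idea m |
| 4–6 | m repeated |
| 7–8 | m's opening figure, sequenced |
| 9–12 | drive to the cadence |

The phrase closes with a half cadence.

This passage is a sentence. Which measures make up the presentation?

The presentation of a sentence is the basic idea (bars 1–3) plus its repetition (mm. 4–6); the presentation is therefore measures 1–6.

measures 1–6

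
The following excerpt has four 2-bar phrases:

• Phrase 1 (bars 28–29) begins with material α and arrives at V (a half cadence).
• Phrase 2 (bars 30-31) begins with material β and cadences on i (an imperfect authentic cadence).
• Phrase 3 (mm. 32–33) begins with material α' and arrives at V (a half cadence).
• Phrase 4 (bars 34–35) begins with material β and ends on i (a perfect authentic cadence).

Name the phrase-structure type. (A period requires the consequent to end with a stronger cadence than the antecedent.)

parallel double period

Four phrases in two halves: the first half (mm. 28–31) ends with an imperfect authentic cadence, the second (bars 32–35) with a perfect authentic cadence — a large antecedent–consequent pair, i.e. a double period.
Phrase 3 begins with the same material as phrase 1, making it parallel.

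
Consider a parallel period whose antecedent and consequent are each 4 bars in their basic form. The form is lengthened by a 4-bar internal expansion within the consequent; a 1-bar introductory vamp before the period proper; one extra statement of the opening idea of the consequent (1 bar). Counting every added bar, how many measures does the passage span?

Basic parallel period: 4 + 4 = 8 bars.
8 (basic form) + 4 (internal expansion) + 1 (introduction) + 1 (extra statement) = 14.

14 measures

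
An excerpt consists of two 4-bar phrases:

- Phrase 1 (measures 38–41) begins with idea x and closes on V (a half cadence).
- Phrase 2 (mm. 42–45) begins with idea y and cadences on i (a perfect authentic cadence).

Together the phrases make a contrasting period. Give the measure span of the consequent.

The phrase ending with the weaker cadence (half cadence) is the antecedent; the one ending more conclusively (perfect authentic cadence) is the consequent. The consequent is measures 42–45.

measures 42–45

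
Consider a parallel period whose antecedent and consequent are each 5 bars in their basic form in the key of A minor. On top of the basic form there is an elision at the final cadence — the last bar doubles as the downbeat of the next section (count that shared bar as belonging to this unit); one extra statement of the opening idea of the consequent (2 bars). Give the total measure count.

Basic parallel period: 5 + 5 = 10 bars.
10 (basic form) + 2 (extra statement) = 12.
The elision shares a bar with the next section but does not change this unit's count.

12 measures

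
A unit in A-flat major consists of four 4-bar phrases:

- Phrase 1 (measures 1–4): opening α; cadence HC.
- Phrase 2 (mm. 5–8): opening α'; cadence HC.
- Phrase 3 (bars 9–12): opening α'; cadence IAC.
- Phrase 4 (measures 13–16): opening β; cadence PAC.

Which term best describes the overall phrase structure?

parallel double period

Four phrases in two halves: the first half (measures 1-8) ends with a half cadence, the second (mm. 9–16) with a perfect authentic cadence — a large antecedent–consequent pair, i.e. a double period.
Phrase 3 begins with the same material as phrase 1, making it parallel.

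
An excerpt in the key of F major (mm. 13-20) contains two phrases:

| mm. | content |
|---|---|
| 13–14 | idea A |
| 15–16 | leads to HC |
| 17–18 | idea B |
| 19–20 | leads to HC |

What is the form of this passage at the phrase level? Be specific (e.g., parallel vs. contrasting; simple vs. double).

The second phrase closes with a half cadence, which is not stronger than the first phrase's half cadence; without a weak→strong cadential pair there is no antecedent–consequent relationship, so this is a phrase group rather than a period.

phrase group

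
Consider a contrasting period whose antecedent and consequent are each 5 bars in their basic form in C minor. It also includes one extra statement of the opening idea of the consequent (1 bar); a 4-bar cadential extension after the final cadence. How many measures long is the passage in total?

15 measures

Basic contrasting period: 5 + 5 = 10 bars.
10 (basic form) + 1 (extra statement) + 4 (cadential extension) = 15.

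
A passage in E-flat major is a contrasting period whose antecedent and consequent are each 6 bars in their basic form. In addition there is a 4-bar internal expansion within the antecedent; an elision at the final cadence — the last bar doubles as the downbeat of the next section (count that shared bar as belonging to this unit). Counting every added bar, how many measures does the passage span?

Basic contrasting period: 6 + 6 = 12 bars.
12 (basic form) + 4 (internal expansion) = 16.
The elision shares a bar with the next section but does not change this unit's count.

16 measures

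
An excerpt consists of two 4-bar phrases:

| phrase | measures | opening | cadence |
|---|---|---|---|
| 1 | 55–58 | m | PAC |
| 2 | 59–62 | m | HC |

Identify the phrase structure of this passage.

phrase group

The second phrase closes with a half cadence, which is not stronger than the first phrase's perfect authentic cadence; without a weak→strong cadential pair there is no antecedent–consequent relationship, so this is a phrase group rather than a period.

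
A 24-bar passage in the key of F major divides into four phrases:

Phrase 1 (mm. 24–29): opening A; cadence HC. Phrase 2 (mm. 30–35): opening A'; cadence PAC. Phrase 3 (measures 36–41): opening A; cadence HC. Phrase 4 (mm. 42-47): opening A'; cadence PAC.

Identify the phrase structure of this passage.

repeated period

The cadence pattern HC–PAC–HC–PAC is weak–strong twice, and phrases 3–4 restate phrases 1–2: a period heard twice, not a double period (which would end weakly at phrase 2).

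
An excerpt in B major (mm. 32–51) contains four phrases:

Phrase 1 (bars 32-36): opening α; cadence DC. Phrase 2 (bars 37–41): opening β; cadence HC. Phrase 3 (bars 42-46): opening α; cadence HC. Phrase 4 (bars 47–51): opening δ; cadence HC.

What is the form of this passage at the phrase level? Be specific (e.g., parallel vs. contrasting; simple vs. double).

phrase group

Phrase 4 ends with a half cadence, no stronger than phrase 2's half cadence, so the four phrases do not form a double period; nor do phrases 3–4 duplicate 1–2, so it is not a repeated period. With no phrase reaching a conclusive cadence, the passage is a phrase group.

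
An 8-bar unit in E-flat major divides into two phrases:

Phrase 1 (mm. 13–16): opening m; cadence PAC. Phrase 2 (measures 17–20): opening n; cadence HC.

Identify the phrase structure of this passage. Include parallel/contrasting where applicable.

The second phrase closes with a half cadence, which is not stronger than the first phrase's perfect authentic cadence; without a weak→strong cadential pair there is no antecedent–consequent relationship, so this is a phrase group rather than a period.

phrase group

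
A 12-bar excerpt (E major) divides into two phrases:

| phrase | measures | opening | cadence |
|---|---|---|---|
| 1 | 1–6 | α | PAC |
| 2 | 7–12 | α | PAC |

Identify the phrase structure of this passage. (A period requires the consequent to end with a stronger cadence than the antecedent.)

repeated phrase

Both phrases have the same opening (α) and the same cadence (perfect authentic cadence): the second is a restatement, not a consequent, so this is a repeated phrase rather than a period.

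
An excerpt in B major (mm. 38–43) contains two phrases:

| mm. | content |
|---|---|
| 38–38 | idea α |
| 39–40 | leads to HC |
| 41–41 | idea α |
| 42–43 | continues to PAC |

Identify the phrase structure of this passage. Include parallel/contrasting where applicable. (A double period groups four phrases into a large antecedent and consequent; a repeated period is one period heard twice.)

parallel period

Phrase 1 ends with a half cadence (weaker) and phrase 2 with a perfect authentic cadence (stronger): antecedent + consequent = a period.
The two phrases open with the same material (α / α), so the period is parallel.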